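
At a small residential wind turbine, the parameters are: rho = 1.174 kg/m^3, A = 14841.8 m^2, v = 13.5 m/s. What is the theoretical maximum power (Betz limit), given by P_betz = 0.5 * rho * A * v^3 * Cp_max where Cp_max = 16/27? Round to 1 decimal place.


The Betz coefficient Cp_max = 16/27 = 0.5926
v^3 = 13.5^3 = 2460.375
P_betz = 0.5 * rho * A * v^3 * Cp_max
P_betz = 0.5 * 1.174 * 14841.8 * 2460.375 * 0.5926
P_betz = 12702295.2 W

12702295.2


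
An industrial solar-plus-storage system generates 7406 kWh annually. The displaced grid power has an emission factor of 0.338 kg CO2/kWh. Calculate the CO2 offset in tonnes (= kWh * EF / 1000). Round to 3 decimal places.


CO2 offset in kg = generation * emission_factor
CO2 offset = 7406 * 0.338 = 2503.23 kg
Convert to tonnes:
  CO2 offset = 2503.23 / 1000 = 2.503 tonnes

2.503


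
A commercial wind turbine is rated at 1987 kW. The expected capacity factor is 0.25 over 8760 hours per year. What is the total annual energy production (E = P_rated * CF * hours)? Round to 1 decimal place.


Annual energy = rated_kW * capacity_factor * hours_per_year
Given: P_rated = 1987 kW, CF = 0.25, hours = 8760
E = 1987 * 0.25 * 8760
E = 4351530.0 kWh

4351530.0


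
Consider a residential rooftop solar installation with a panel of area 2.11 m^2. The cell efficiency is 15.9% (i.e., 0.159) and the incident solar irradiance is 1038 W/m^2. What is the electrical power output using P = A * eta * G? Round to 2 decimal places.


Use the solar power formula P = A * eta * G.
Given: A = 2.11 m^2, eta = 0.159, G = 1038 W/m^2
P = 2.11 * 0.159 * 1038
P = 348.24 W

348.24


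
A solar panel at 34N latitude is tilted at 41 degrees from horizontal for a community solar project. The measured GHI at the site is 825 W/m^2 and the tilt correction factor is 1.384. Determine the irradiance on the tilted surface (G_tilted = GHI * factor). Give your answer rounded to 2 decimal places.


Identify the given values:
  GHI = 825 W/m^2, tilt correction factor = 1.384
Apply the formula G_tilted = GHI * factor:
  G_tilted = 825 * 1.384
  G_tilted = 1141.80 W/m^2

1141.80


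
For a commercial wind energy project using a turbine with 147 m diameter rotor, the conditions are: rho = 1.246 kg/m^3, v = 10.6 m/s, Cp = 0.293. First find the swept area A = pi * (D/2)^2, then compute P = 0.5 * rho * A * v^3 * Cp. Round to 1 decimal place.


Step 1 -- Compute swept area:
  A = pi * (D/2)^2 = pi * (147/2)^2 = 16971.67 m^2
Step 2 -- Apply wind power equation:
  P = 0.5 * rho * A * v^3 * Cp
  v^3 = 10.6^3 = 1191.016
  P = 0.5 * 1.246 * 16971.67 * 1191.016 * 0.293
  P = 3689757.4 W

3689757.4


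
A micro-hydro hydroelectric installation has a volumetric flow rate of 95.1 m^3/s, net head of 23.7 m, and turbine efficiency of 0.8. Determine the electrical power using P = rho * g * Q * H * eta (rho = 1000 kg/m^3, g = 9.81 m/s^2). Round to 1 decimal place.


Apply the hydropower formula P = rho * g * Q * H * eta
rho * g = 1000 * 9.81 = 9810.0
P = 9810.0 * 95.1 * 23.7 * 0.8
P = 17688371.8 W

17688371.8


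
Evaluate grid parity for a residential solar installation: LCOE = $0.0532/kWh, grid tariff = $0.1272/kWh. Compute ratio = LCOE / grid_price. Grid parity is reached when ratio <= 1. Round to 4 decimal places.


Compare LCOE to grid price:
  LCOE = $0.0532/kWh, Grid price = $0.1272/kWh
  Ratio = LCOE / grid_price = 0.0532 / 0.1272 = 0.4182
  Grid parity achieved (ratio <= 1)? yes

0.4182


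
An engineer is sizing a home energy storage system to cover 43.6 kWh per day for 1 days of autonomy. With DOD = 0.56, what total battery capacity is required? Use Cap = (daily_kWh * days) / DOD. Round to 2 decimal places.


Total energy needed = daily * days = 43.6 * 1 = 43.6 kWh
Account for depth of discharge:
  Cap = total_energy / DOD = 43.6 / 0.56
  Cap = 77.86 kWh

77.86


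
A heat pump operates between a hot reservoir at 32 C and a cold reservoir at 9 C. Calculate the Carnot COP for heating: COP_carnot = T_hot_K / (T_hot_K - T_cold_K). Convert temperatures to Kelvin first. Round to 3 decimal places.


Convert to Kelvin:
  T_hot = 32 + 273.15 = 305.15 K
  T_cold = 9 + 273.15 = 282.15 K
Apply Carnot COP formula:
  COP = T_hot_K / (T_hot_K - T_cold_K) = 305.15 / 23.0
  COP = 13.267

13.267


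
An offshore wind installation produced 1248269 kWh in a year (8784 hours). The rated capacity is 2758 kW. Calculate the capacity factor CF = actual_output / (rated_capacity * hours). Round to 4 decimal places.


Capacity factor = actual output / maximum possible output
Maximum possible = rated * hours = 2758 * 8784 = 24226272 kWh
CF = 1248269 / 24226272
CF = 0.0515

0.0515


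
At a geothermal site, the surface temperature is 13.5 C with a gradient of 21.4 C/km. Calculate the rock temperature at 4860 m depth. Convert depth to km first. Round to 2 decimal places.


Convert depth to km: 4860 / 1000 = 4.86 km
Temperature increase = gradient * depth_km = 21.4 * 4.86 = 104.0 C
Temperature at depth = T_surface + delta_T = 13.5 + 104.0
T = 117.50 C

117.50


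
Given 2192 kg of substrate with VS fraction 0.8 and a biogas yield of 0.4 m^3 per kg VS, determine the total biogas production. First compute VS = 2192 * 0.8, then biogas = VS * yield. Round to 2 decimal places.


Compute volatile solids:
  VS = mass * VS_fraction = 2192 * 0.8 = 1753.6 kg
Calculate biogas volume:
  Biogas = VS * specific_yield = 1753.6 * 0.4
  Biogas = 701.44 m^3

701.44


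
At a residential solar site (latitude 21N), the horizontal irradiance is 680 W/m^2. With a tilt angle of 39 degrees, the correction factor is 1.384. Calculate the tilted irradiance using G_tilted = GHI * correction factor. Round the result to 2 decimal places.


Identify the given values:
  GHI = 680 W/m^2, tilt correction factor = 1.384
Apply the formula G_tilted = GHI * factor:
  G_tilted = 680 * 1.384
  G_tilted = 941.12 W/m^2

941.12


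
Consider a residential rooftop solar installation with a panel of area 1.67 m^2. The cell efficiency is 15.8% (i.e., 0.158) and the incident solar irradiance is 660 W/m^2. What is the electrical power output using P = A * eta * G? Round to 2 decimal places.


Use the solar power formula P = A * eta * G.
Given: A = 1.67 m^2, eta = 0.158, G = 660 W/m^2
P = 1.67 * 0.158 * 660
P = 174.15 W

174.15


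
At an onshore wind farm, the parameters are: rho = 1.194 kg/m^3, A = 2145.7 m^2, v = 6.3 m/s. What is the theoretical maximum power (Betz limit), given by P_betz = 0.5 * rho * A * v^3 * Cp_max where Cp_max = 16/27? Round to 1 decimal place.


The Betz coefficient Cp_max = 16/27 = 0.5926
v^3 = 6.3^3 = 250.047
P_betz = 0.5 * rho * A * v^3 * Cp_max
P_betz = 0.5 * 1.194 * 2145.7 * 250.047 * 0.5926
P_betz = 189810.9 W

189810.9


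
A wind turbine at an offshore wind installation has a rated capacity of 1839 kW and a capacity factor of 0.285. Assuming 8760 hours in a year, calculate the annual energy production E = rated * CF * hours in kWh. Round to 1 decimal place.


Annual energy = rated_kW * capacity_factor * hours_per_year
Given: P_rated = 1839 kW, CF = 0.285, hours = 8760
E = 1839 * 0.285 * 8760
E = 4591247.4 kWh

4591247.4


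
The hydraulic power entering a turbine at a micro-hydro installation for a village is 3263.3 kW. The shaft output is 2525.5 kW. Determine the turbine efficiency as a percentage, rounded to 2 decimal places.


Turbine efficiency = (output power / input power) * 100
eta = (2525.5 / 3263.3) * 100
eta = 77.39%

77.39


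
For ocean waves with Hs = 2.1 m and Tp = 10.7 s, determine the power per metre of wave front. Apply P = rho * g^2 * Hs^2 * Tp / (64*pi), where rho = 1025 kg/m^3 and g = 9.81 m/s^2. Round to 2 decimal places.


Apply wave power formula:
  g^2 = 9.81^2 = 96.2361
  Hs^2 = 2.1^2 = 4.41
  Numerator = rho * g^2 * Hs^2 * Tp = 1025 * 96.2361 * 4.41 * 10.7 = 4654620.17
  Denominator = 64 * pi = 201.0619
  P = 4654620.17 / 201.0619 = 23150.18 W/m

23150.18


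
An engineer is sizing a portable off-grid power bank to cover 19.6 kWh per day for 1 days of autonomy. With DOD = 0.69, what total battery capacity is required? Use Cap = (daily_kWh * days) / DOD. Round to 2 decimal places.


Total energy needed = daily * days = 19.6 * 1 = 19.6 kWh
Account for depth of discharge:
  Cap = total_energy / DOD = 19.6 / 0.69
  Cap = 28.41 kWh

28.41


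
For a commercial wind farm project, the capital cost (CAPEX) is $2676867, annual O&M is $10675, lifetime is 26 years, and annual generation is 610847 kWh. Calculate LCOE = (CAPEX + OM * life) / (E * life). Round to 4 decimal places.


Total cost = CAPEX + OM * lifetime = 2676867 + 10675 * 26 = 2676867 + 277550 = 2954417
Total generation = annual * lifetime = 610847 * 26 = 15882022 kWh
LCOE = 2954417 / 15882022
LCOE = 0.1860 $/kWh

0.1860


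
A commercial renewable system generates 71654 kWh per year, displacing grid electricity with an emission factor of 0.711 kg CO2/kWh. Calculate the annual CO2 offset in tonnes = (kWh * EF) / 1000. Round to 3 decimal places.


CO2 offset in kg = generation * emission_factor
CO2 offset = 71654 * 0.711 = 50945.99 kg
Convert to tonnes:
  CO2 offset = 50945.99 / 1000 = 50.946 tonnes

50.946


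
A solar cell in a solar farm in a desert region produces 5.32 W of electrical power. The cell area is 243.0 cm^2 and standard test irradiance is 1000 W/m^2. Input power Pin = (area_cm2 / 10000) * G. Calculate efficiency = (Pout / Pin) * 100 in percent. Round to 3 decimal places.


First compute the input power:
  Pin = area_cm2 / 10000 * G = 243.0 / 10000 * 1000 = 24.3 W
Then compute efficiency:
  Efficiency = (Pout / Pin) * 100 = (5.32 / 24.3) * 100
  Efficiency = 21.893%

21.893


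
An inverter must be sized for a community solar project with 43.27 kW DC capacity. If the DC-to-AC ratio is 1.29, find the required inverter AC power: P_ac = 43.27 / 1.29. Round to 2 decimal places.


The inverter AC capacity is determined by the DC/AC ratio.
Given: P_dc = 43.27 kW, DC/AC ratio = 1.29
P_ac = P_dc / ratio = 43.27 / 1.29
P_ac = 33.54 kW

33.54


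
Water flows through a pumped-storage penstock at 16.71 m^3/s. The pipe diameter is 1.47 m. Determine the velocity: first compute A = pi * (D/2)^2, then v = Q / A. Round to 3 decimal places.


Compute pipe cross-sectional area:
  A = pi * (D/2)^2 = pi * (1.47/2)^2 = 1.6972 m^2
Calculate velocity:
  v = Q / A = 16.71 / 1.6972
  v = 9.846 m/s

9.846


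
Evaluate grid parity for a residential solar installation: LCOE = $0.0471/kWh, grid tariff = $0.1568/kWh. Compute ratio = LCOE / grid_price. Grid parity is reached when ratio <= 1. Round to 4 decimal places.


Compare LCOE to grid price:
  LCOE = $0.0471/kWh, Grid price = $0.1568/kWh
  Ratio = LCOE / grid_price = 0.0471 / 0.1568 = 0.3004
  Grid parity achieved (ratio <= 1)? yes

0.3004


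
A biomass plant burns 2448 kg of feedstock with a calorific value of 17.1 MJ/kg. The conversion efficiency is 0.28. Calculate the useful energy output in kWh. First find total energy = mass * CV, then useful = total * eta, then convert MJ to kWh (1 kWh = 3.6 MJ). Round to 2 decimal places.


Total energy = mass * CV = 2448 * 17.1 = 41860.8 MJ
Useful energy = total * eta = 41860.8 * 0.28 = 11721.02 MJ
Convert to kWh: 11721.02 / 3.6
Useful energy = 3255.84 kWh

3255.84


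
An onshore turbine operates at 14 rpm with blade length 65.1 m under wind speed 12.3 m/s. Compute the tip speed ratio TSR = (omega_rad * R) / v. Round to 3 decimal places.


Convert rotational speed to rad/s:
  omega = 14 * 2 * pi / 60 = 1.4661 rad/s
Compute tip speed:
  v_tip = omega * R = 1.4661 * 65.1 = 95.442 m/s
Tip speed ratio:
  TSR = v_tip / v_wind = 95.442 / 12.3 = 7.759

7.759


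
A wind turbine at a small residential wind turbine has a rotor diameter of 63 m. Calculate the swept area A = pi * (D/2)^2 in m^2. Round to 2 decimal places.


Compute the rotor radius:
  r = D / 2 = 63 / 2 = 31.5 m
Calculate swept area:
  A = pi * r^2 = pi * 31.5^2
  A = 3117.25 m^2

3117.25


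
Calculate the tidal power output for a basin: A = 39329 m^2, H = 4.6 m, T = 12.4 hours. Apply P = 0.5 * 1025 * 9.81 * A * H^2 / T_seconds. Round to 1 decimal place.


Convert period to seconds: T = 12.4 * 3600 = 44640.0 s
H^2 = 4.6^2 = 21.16
P = 0.5 * rho * g * A * H^2 / T
P = 0.5 * 1025 * 9.81 * 39329 * 21.16 / 44640.0
P = 93727.5 W

93727.5


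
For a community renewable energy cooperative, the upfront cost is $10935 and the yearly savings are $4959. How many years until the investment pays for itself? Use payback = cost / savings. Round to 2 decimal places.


Simple payback period = initial cost / annual savings
Payback = 10935 / 4959
Payback = 2.21 years

2.21


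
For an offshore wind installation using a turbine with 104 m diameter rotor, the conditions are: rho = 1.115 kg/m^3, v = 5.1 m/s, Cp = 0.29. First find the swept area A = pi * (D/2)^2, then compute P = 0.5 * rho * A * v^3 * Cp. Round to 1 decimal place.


Step 1 -- Compute swept area:
  A = pi * (D/2)^2 = pi * (104/2)^2 = 8494.87 m^2
Step 2 -- Apply wind power equation:
  P = 0.5 * rho * A * v^3 * Cp
  v^3 = 5.1^3 = 132.651
  P = 0.5 * 1.115 * 8494.87 * 132.651 * 0.29
  P = 182183.9 W

182183.9


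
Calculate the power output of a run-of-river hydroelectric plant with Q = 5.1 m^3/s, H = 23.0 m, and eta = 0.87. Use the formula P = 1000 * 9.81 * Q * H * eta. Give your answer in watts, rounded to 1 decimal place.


Apply the hydropower formula P = rho * g * Q * H * eta
rho * g = 1000 * 9.81 = 9810.0
P = 9810.0 * 5.1 * 23.0 * 0.87
P = 1001120.3 W

1001120.3


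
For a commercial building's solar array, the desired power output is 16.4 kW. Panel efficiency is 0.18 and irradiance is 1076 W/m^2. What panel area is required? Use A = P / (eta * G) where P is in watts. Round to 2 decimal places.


Convert target power to watts: P = 16.4 * 1000 = 16400.0 W
Compute denominator: eta * G = 0.18 * 1076 = 193.68
Required area A = P / (eta * G) = 16400.0 / 193.68
A = 84.68 m^2

84.68


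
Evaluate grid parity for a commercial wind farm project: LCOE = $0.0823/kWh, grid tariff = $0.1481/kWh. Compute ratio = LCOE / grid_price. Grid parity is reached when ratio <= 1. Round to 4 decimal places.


Compare LCOE to grid price:
  LCOE = $0.0823/kWh, Grid price = $0.1481/kWh
  Ratio = LCOE / grid_price = 0.0823 / 0.1481 = 0.5557
  Grid parity achieved (ratio <= 1)? yes

0.5557


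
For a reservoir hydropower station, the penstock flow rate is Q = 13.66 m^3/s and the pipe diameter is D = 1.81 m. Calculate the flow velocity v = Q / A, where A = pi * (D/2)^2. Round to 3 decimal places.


Compute pipe cross-sectional area:
  A = pi * (D/2)^2 = pi * (1.81/2)^2 = 2.573 m^2
Calculate velocity:
  v = Q / A = 13.66 / 2.573
  v = 5.309 m/s

5.309


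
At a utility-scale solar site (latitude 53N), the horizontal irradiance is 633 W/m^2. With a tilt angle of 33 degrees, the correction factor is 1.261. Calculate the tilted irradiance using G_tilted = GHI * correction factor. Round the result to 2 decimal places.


Identify the given values:
  GHI = 633 W/m^2, tilt correction factor = 1.261
Apply the formula G_tilted = GHI * factor:
  G_tilted = 633 * 1.261
  G_tilted = 798.21 W/m^2

798.21


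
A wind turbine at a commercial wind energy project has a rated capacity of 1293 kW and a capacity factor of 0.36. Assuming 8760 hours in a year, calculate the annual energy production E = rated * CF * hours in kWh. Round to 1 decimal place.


Annual energy = rated_kW * capacity_factor * hours_per_year
Given: P_rated = 1293 kW, CF = 0.36, hours = 8760
E = 1293 * 0.36 * 8760
E = 4077604.8 kWh

4077604.8


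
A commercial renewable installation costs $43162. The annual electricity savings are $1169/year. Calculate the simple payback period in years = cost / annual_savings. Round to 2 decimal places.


Simple payback period = initial cost / annual savings
Payback = 43162 / 1169
Payback = 36.92 years

36.92


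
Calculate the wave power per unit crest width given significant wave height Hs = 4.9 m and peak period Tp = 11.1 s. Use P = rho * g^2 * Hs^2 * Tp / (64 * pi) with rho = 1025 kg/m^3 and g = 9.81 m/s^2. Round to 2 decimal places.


Apply wave power formula:
  g^2 = 9.81^2 = 96.2361
  Hs^2 = 4.9^2 = 24.01
  Numerator = rho * g^2 * Hs^2 * Tp = 1025 * 96.2361 * 24.01 * 11.1 = 26289178.73
  Denominator = 64 * pi = 201.0619
  P = 26289178.73 / 201.0619 = 130751.65 W/m

130751.65


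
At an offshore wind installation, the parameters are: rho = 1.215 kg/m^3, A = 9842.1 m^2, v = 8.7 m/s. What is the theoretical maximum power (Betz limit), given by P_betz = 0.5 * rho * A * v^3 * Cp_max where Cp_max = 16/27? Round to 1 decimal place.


The Betz coefficient Cp_max = 16/27 = 0.5926
v^3 = 8.7^3 = 658.503
P_betz = 0.5 * rho * A * v^3 * Cp_max
P_betz = 0.5 * 1.215 * 9842.1 * 658.503 * 0.5926
P_betz = 2333178.9 W

2333178.9


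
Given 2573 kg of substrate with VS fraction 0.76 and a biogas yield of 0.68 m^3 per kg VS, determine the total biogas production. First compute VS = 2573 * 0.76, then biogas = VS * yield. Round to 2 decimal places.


Compute volatile solids:
  VS = mass * VS_fraction = 2573 * 0.76 = 1955.48 kg
Calculate biogas volume:
  Biogas = VS * specific_yield = 1955.48 * 0.68
  Biogas = 1329.73 m^3

1329.73


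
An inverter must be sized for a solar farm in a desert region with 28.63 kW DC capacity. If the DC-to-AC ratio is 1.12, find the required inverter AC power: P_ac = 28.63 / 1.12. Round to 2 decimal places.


The inverter AC capacity is determined by the DC/AC ratio.
Given: P_dc = 28.63 kW, DC/AC ratio = 1.12
P_ac = P_dc / ratio = 28.63 / 1.12
P_ac = 25.56 kW

25.56


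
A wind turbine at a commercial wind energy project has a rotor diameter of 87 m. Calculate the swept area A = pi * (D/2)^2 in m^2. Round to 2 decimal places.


Compute the rotor radius:
  r = D / 2 = 87 / 2 = 43.5 m
Calculate swept area:
  A = pi * r^2 = pi * 43.5^2
  A = 5944.68 m^2

5944.68


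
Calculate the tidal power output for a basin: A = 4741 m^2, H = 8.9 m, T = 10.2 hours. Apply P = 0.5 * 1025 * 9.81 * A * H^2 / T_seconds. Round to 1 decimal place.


Convert period to seconds: T = 10.2 * 3600 = 36720.0 s
H^2 = 8.9^2 = 79.21
P = 0.5 * rho * g * A * H^2 / T
P = 0.5 * 1025 * 9.81 * 4741 * 79.21 / 36720.0
P = 51417.4 W

51417.4


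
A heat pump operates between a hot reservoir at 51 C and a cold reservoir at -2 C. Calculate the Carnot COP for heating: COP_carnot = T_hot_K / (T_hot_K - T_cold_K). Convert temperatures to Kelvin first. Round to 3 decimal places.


Convert to Kelvin:
  T_hot = 51 + 273.15 = 324.15 K
  T_cold = -2 + 273.15 = 271.15 K
Apply Carnot COP formula:
  COP = T_hot_K / (T_hot_K - T_cold_K) = 324.15 / 53.0
  COP = 6.116

6.116


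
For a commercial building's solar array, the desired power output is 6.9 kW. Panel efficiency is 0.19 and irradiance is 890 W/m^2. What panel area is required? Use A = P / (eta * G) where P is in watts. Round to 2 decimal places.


Convert target power to watts: P = 6.9 * 1000 = 6900.0 W
Compute denominator: eta * G = 0.19 * 890 = 169.1
Required area A = P / (eta * G) = 6900.0 / 169.1
A = 40.80 m^2

40.80


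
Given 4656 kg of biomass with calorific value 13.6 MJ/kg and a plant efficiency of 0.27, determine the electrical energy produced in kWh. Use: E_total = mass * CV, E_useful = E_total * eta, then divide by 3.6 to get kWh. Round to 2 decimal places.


Total energy = mass * CV = 4656 * 13.6 = 63321.6 MJ
Useful energy = total * eta = 63321.6 * 0.27 = 17096.83 MJ
Convert to kWh: 17096.83 / 3.6
Useful energy = 4749.12 kWh

4749.12


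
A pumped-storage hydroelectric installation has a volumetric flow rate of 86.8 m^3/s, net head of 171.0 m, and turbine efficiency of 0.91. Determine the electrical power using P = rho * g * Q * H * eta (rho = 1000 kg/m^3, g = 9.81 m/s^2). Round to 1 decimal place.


Apply the hydropower formula P = rho * g * Q * H * eta
rho * g = 1000 * 9.81 = 9810.0
P = 9810.0 * 86.8 * 171.0 * 0.91
P = 132503159.9 W

132503159.9


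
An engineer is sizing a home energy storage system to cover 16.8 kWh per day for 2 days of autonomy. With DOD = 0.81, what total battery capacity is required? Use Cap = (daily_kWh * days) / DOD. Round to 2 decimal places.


Total energy needed = daily * days = 16.8 * 2 = 33.6 kWh
Account for depth of discharge:
  Cap = total_energy / DOD = 33.6 / 0.81
  Cap = 41.48 kWh

41.48


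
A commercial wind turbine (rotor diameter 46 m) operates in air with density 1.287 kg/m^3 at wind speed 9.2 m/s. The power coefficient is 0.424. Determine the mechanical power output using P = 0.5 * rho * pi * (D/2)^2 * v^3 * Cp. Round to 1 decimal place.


Step 1 -- Compute swept area:
  A = pi * (D/2)^2 = pi * (46/2)^2 = 1661.9 m^2
Step 2 -- Apply wind power equation:
  P = 0.5 * rho * A * v^3 * Cp
  v^3 = 9.2^3 = 778.688
  P = 0.5 * 1.287 * 1661.9 * 778.688 * 0.424
  P = 353088.4 W

353088.4


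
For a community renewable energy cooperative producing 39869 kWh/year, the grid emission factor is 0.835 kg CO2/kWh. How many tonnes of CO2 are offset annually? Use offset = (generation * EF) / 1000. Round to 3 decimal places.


CO2 offset in kg = generation * emission_factor
CO2 offset = 39869 * 0.835 = 33290.62 kg
Convert to tonnes:
  CO2 offset = 33290.62 / 1000 = 33.291 tonnes

33.291


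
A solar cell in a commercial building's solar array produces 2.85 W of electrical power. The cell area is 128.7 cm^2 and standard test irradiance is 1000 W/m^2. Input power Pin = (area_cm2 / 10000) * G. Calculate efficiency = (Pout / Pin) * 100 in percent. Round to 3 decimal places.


First compute the input power:
  Pin = area_cm2 / 10000 * G = 128.7 / 10000 * 1000 = 12.87 W
Then compute efficiency:
  Efficiency = (Pout / Pin) * 100 = (2.85 / 12.87) * 100
  Efficiency = 22.145%

22.145


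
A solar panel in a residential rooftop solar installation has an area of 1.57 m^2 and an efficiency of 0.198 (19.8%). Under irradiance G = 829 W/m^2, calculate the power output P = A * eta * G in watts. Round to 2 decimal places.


Use the solar power formula P = A * eta * G.
Given: A = 1.57 m^2, eta = 0.198, G = 829 W/m^2
P = 1.57 * 0.198 * 829
P = 257.70 W

257.70


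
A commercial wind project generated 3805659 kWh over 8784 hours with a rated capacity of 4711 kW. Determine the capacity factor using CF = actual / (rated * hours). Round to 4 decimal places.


Capacity factor = actual output / maximum possible output
Maximum possible = rated * hours = 4711 * 8784 = 41381424 kWh
CF = 3805659 / 41381424
CF = 0.0920

0.0920


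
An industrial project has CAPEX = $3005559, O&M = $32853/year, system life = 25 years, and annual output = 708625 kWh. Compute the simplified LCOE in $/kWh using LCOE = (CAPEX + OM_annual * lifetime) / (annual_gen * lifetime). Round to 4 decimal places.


Total cost = CAPEX + OM * lifetime = 3005559 + 32853 * 25 = 3005559 + 821325 = 3826884
Total generation = annual * lifetime = 708625 * 25 = 17715625 kWh
LCOE = 3826884 / 17715625
LCOE = 0.2160 $/kWh

0.2160


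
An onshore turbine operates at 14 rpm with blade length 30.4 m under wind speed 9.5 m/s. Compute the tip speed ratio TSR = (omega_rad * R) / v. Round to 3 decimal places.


Convert rotational speed to rad/s:
  omega = 14 * 2 * pi / 60 = 1.4661 rad/s
Compute tip speed:
  v_tip = omega * R = 1.4661 * 30.4 = 44.569 m/s
Tip speed ratio:
  TSR = v_tip / v_wind = 44.569 / 9.5 = 4.691

4.691


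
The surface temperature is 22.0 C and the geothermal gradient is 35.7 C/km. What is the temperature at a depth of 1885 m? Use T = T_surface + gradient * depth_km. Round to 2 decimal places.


Convert depth to km: 1885 / 1000 = 1.885 km
Temperature increase = gradient * depth_km = 35.7 * 1.885 = 67.29 C
Temperature at depth = T_surface + delta_T = 22.0 + 67.29
T = 89.29 C

89.29


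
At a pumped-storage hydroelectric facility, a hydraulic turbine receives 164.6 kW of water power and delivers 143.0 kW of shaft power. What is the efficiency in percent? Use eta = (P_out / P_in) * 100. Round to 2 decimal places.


Turbine efficiency = (output power / input power) * 100
eta = (143.0 / 164.6) * 100
eta = 86.88%

86.88


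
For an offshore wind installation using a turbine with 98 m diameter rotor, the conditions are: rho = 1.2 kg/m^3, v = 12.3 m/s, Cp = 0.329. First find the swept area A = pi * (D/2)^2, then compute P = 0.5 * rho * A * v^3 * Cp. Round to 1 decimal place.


Step 1 -- Compute swept area:
  A = pi * (D/2)^2 = pi * (98/2)^2 = 7542.96 m^2
Step 2 -- Apply wind power equation:
  P = 0.5 * rho * A * v^3 * Cp
  v^3 = 12.3^3 = 1860.867
  P = 0.5 * 1.2 * 7542.96 * 1860.867 * 0.329
  P = 2770795.8 W

2770795.8


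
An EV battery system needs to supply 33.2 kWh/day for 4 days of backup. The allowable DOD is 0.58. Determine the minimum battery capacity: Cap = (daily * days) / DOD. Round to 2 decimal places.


Total energy needed = daily * days = 33.2 * 4 = 132.8 kWh
Account for depth of discharge:
  Cap = total_energy / DOD = 132.8 / 0.58
  Cap = 228.97 kWh

228.97


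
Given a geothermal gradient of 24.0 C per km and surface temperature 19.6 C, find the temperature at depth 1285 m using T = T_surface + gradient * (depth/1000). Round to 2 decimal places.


Convert depth to km: 1285 / 1000 = 1.285 km
Temperature increase = gradient * depth_km = 24.0 * 1.285 = 30.84 C
Temperature at depth = T_surface + delta_T = 19.6 + 30.84
T = 50.44 C

50.44


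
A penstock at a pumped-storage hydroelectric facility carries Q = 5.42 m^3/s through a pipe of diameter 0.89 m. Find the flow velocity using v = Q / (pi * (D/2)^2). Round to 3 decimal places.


Compute pipe cross-sectional area:
  A = pi * (D/2)^2 = pi * (0.89/2)^2 = 0.6221 m^2
Calculate velocity:
  v = Q / A = 5.42 / 0.6221
  v = 8.712 m/s

8.712


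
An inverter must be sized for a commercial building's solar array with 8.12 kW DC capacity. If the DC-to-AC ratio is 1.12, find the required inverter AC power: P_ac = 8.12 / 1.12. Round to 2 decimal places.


The inverter AC capacity is determined by the DC/AC ratio.
Given: P_dc = 8.12 kW, DC/AC ratio = 1.12
P_ac = P_dc / ratio = 8.12 / 1.12
P_ac = 7.25 kW

7.25


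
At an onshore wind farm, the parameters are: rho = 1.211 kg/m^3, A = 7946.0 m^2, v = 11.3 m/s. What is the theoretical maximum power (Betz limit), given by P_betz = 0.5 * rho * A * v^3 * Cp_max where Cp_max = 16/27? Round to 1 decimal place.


The Betz coefficient Cp_max = 16/27 = 0.5926
v^3 = 11.3^3 = 1442.897
P_betz = 0.5 * rho * A * v^3 * Cp_max
P_betz = 0.5 * 1.211 * 7946.0 * 1442.897 * 0.5926
P_betz = 4113905.0 W

4113905.0


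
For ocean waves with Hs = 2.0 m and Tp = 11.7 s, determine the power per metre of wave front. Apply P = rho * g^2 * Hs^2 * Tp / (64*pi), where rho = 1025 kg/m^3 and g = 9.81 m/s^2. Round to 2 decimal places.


Apply wave power formula:
  g^2 = 9.81^2 = 96.2361
  Hs^2 = 2.0^2 = 4.0
  Numerator = rho * g^2 * Hs^2 * Tp = 1025 * 96.2361 * 4.0 * 11.7 = 4616445.72
  Denominator = 64 * pi = 201.0619
  P = 4616445.72 / 201.0619 = 22960.32 W/m

22960.32


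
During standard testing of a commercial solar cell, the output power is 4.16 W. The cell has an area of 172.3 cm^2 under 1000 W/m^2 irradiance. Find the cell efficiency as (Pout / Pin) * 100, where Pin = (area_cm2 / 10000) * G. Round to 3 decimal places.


First compute the input power:
  Pin = area_cm2 / 10000 * G = 172.3 / 10000 * 1000 = 17.23 W
Then compute efficiency:
  Efficiency = (Pout / Pin) * 100 = (4.16 / 17.23) * 100
  Efficiency = 24.144%

24.144


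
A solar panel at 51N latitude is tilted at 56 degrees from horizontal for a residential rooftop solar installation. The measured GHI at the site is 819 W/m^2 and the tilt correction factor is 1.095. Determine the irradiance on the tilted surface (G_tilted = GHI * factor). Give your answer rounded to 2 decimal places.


Identify the given values:
  GHI = 819 W/m^2, tilt correction factor = 1.095
Apply the formula G_tilted = GHI * factor:
  G_tilted = 819 * 1.095
  G_tilted = 896.81 W/m^2

896.81


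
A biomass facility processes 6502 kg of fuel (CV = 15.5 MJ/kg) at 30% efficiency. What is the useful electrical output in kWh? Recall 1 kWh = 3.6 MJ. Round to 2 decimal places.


Total energy = mass * CV = 6502 * 15.5 = 100781.0 MJ
Useful energy = total * eta = 100781.0 * 0.3 = 30234.3 MJ
Convert to kWh: 30234.3 / 3.6
Useful energy = 8398.42 kWh

8398.42


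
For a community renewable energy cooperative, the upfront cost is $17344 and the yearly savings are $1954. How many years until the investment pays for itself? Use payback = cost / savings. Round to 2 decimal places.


Simple payback period = initial cost / annual savings
Payback = 17344 / 1954
Payback = 8.88 years

8.88


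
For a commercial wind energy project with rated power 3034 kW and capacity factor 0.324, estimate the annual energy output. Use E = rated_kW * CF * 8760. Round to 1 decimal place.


Annual energy = rated_kW * capacity_factor * hours_per_year
Given: P_rated = 3034 kW, CF = 0.324, hours = 8760
E = 3034 * 0.324 * 8760
E = 8611220.2 kWh

8611220.2


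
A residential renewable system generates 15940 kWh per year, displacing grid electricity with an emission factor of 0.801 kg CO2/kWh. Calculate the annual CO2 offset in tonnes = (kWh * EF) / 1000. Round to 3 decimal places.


CO2 offset in kg = generation * emission_factor
CO2 offset = 15940 * 0.801 = 12767.94 kg
Convert to tonnes:
  CO2 offset = 12767.94 / 1000 = 12.768 tonnes

12.768


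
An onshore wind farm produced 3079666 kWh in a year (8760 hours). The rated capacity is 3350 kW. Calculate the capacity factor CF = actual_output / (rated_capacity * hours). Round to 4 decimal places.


Capacity factor = actual output / maximum possible output
Maximum possible = rated * hours = 3350 * 8760 = 29346000 kWh
CF = 3079666 / 29346000
CF = 0.1049

0.1049


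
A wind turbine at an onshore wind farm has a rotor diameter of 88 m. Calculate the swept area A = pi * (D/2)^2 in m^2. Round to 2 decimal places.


Compute the rotor radius:
  r = D / 2 = 88 / 2 = 44.0 m
Calculate swept area:
  A = pi * r^2 = pi * 44.0^2
  A = 6082.12 m^2

6082.12


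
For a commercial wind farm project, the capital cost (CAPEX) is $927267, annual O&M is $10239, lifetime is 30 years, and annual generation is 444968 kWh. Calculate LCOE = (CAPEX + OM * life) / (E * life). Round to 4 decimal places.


Total cost = CAPEX + OM * lifetime = 927267 + 10239 * 30 = 927267 + 307170 = 1234437
Total generation = annual * lifetime = 444968 * 30 = 13349040 kWh
LCOE = 1234437 / 13349040
LCOE = 0.0925 $/kWh

0.0925


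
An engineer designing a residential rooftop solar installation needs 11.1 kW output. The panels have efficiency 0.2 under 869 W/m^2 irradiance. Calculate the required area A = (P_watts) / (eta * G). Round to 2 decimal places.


Convert target power to watts: P = 11.1 * 1000 = 11100.0 W
Compute denominator: eta * G = 0.2 * 869 = 173.8
Required area A = P / (eta * G) = 11100.0 / 173.8
A = 63.87 m^2

63.87


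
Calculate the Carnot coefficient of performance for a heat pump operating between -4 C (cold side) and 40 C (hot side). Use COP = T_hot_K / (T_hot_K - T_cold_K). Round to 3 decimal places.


Convert to Kelvin:
  T_hot = 40 + 273.15 = 313.15 K
  T_cold = -4 + 273.15 = 269.15 K
Apply Carnot COP formula:
  COP = T_hot_K / (T_hot_K - T_cold_K) = 313.15 / 44.0
  COP = 7.117

7.117


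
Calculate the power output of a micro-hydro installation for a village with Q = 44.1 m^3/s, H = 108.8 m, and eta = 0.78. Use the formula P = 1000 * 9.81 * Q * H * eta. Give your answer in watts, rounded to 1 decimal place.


Apply the hydropower formula P = rho * g * Q * H * eta
rho * g = 1000 * 9.81 = 9810.0
P = 9810.0 * 44.1 * 108.8 * 0.78
P = 36713948.5 W

36713948.5


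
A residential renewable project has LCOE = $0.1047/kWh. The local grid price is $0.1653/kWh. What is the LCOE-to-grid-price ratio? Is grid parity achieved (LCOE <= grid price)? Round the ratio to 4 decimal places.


Compare LCOE to grid price:
  LCOE = $0.1047/kWh, Grid price = $0.1653/kWh
  Ratio = LCOE / grid_price = 0.1047 / 0.1653 = 0.6334
  Grid parity achieved (ratio <= 1)? yes

0.6334


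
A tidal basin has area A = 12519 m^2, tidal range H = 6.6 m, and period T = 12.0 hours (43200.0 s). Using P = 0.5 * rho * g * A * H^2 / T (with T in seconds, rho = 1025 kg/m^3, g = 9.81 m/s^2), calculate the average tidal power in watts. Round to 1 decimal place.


Convert period to seconds: T = 12.0 * 3600 = 43200.0 s
H^2 = 6.6^2 = 43.56
P = 0.5 * rho * g * A * H^2 / T
P = 0.5 * 1025 * 9.81 * 12519 * 43.56 / 43200.0
P = 63465.3 W

63465.3


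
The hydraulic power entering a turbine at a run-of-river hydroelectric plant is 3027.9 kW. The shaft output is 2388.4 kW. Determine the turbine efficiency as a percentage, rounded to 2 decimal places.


Turbine efficiency = (output power / input power) * 100
eta = (2388.4 / 3027.9) * 100
eta = 78.88%

78.88


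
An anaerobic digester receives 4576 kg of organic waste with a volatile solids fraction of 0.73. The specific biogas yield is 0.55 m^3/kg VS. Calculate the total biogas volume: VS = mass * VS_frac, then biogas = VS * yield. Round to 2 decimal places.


Compute volatile solids:
  VS = mass * VS_fraction = 4576 * 0.73 = 3340.48 kg
Calculate biogas volume:
  Biogas = VS * specific_yield = 3340.48 * 0.55
  Biogas = 1837.26 m^3

1837.26


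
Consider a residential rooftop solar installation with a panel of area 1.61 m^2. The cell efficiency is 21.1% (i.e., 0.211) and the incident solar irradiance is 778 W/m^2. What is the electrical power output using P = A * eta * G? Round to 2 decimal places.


Use the solar power formula P = A * eta * G.
Given: A = 1.61 m^2, eta = 0.211, G = 778 W/m^2
P = 1.61 * 0.211 * 778
P = 264.29 W

264.29


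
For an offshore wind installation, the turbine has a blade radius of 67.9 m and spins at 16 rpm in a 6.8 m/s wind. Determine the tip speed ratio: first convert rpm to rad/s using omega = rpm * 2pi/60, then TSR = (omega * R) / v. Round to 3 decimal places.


Convert rotational speed to rad/s:
  omega = 16 * 2 * pi / 60 = 1.6755 rad/s
Compute tip speed:
  v_tip = omega * R = 1.6755 * 67.9 = 113.768 m/s
Tip speed ratio:
  TSR = v_tip / v_wind = 113.768 / 6.8 = 16.731

16.731


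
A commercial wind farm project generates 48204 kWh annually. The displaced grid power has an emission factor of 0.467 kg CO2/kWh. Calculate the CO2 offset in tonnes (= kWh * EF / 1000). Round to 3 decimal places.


CO2 offset in kg = generation * emission_factor
CO2 offset = 48204 * 0.467 = 22511.27 kg
Convert to tonnes:
  CO2 offset = 22511.27 / 1000 = 22.511 tonnes

22.511


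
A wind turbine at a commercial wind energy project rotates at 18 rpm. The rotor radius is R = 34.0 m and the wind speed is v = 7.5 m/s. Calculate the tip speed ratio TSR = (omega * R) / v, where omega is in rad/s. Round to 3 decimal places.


Convert rotational speed to rad/s:
  omega = 18 * 2 * pi / 60 = 1.885 rad/s
Compute tip speed:
  v_tip = omega * R = 1.885 * 34.0 = 64.088 m/s
Tip speed ratio:
  TSR = v_tip / v_wind = 64.088 / 7.5 = 8.545

8.545


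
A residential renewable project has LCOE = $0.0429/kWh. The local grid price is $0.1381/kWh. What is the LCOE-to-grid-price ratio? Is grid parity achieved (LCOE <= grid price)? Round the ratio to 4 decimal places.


Compare LCOE to grid price:
  LCOE = $0.0429/kWh, Grid price = $0.1381/kWh
  Ratio = LCOE / grid_price = 0.0429 / 0.1381 = 0.3106
  Grid parity achieved (ratio <= 1)? yes

0.3106


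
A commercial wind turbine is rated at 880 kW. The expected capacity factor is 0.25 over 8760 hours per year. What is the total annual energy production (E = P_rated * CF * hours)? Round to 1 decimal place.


Annual energy = rated_kW * capacity_factor * hours_per_year
Given: P_rated = 880 kW, CF = 0.25, hours = 8760
E = 880 * 0.25 * 8760
E = 1927200.0 kWh

1927200.0


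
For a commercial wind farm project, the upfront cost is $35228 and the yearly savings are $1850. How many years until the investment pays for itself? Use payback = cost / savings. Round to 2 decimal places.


Simple payback period = initial cost / annual savings
Payback = 35228 / 1850
Payback = 19.04 years

19.04


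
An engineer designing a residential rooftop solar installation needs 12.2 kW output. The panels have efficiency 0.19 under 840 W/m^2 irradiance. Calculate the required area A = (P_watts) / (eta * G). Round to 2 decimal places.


Convert target power to watts: P = 12.2 * 1000 = 12200.0 W
Compute denominator: eta * G = 0.19 * 840 = 159.6
Required area A = P / (eta * G) = 12200.0 / 159.6
A = 76.44 m^2

76.44


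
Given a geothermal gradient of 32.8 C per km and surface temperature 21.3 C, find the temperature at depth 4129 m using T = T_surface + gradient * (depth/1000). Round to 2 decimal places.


Convert depth to km: 4129 / 1000 = 4.129 km
Temperature increase = gradient * depth_km = 32.8 * 4.129 = 135.43 C
Temperature at depth = T_surface + delta_T = 21.3 + 135.43
T = 156.73 C

156.73


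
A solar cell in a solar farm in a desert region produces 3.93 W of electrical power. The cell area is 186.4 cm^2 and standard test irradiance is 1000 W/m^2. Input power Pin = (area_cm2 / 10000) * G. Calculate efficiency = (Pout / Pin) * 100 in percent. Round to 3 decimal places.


First compute the input power:
  Pin = area_cm2 / 10000 * G = 186.4 / 10000 * 1000 = 18.64 W
Then compute efficiency:
  Efficiency = (Pout / Pin) * 100 = (3.93 / 18.64) * 100
  Efficiency = 21.084%

21.084


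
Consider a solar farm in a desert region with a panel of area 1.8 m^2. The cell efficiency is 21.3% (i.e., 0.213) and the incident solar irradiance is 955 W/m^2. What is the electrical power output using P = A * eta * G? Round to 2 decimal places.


Use the solar power formula P = A * eta * G.
Given: A = 1.8 m^2, eta = 0.213, G = 955 W/m^2
P = 1.8 * 0.213 * 955
P = 366.15 W

366.15


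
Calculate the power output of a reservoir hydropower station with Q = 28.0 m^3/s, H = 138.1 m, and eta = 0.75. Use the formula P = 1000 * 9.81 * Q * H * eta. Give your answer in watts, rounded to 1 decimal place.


Apply the hydropower formula P = rho * g * Q * H * eta
rho * g = 1000 * 9.81 = 9810.0
P = 9810.0 * 28.0 * 138.1 * 0.75
P = 28449981.0 W

28449981.0


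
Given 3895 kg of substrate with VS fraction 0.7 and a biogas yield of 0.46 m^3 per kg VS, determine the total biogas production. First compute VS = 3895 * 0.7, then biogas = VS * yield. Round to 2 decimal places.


Compute volatile solids:
  VS = mass * VS_fraction = 3895 * 0.7 = 2726.5 kg
Calculate biogas volume:
  Biogas = VS * specific_yield = 2726.5 * 0.46
  Biogas = 1254.19 m^3

1254.19


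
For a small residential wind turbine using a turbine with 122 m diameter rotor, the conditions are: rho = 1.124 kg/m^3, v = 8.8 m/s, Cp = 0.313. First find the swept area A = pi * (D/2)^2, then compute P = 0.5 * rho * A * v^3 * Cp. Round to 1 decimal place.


Step 1 -- Compute swept area:
  A = pi * (D/2)^2 = pi * (122/2)^2 = 11689.87 m^2
Step 2 -- Apply wind power equation:
  P = 0.5 * rho * A * v^3 * Cp
  v^3 = 8.8^3 = 681.472
  P = 0.5 * 1.124 * 11689.87 * 681.472 * 0.313
  P = 1401322.9 W

1401322.9


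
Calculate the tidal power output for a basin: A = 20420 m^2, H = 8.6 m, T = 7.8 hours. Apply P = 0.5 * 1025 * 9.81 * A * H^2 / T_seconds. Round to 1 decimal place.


Convert period to seconds: T = 7.8 * 3600 = 28080.0 s
H^2 = 8.6^2 = 73.96
P = 0.5 * rho * g * A * H^2 / T
P = 0.5 * 1025 * 9.81 * 20420 * 73.96 / 28080.0
P = 270407.3 W

270407.3


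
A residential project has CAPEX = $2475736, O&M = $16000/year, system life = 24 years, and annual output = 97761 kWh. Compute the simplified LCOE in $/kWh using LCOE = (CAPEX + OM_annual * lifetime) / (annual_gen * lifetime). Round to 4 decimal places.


Total cost = CAPEX + OM * lifetime = 2475736 + 16000 * 24 = 2475736 + 384000 = 2859736
Total generation = annual * lifetime = 97761 * 24 = 2346264 kWh
LCOE = 2859736 / 2346264
LCOE = 1.2188 $/kWh

1.2188


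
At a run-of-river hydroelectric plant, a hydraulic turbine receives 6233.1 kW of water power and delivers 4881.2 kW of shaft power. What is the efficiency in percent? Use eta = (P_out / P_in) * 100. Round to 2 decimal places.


Turbine efficiency = (output power / input power) * 100
eta = (4881.2 / 6233.1) * 100
eta = 78.31%

78.31
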